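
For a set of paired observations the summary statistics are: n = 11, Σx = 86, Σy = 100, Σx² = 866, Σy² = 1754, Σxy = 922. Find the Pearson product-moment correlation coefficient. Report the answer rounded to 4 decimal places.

0.3466

Numerator: nΣxy − (Σx)(Σy) = 11·922 − (86)(100) = 1542
Denominator: √[(nΣx²−(Σx)²)(nΣy²−(Σy)²)]
  nΣx²−(Σx)² = 11·866 − 7396 = 2130;  nΣy²−(Σy)² = 11·1754 − 10000 = 9294
  √(2130·9294) = √19796220 = 4449.2943
r = 1542 / 4449.2943 = 0.3466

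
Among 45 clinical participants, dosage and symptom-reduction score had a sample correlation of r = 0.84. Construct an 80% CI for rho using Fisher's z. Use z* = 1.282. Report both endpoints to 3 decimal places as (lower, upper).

z_r = atanh(0.84) = 1.221174;  SE = 1/√(n−3) = 1/√42 = 0.154303
z-limits: 1.221174 ± 1.282·0.154303 = 1.221174 ± 0.197816 = [1.023358, 1.418990]
ρ-limits: (tanh 1.023358, tanh 1.418990) = (0.771, 0.889)

(0.771, 0.889)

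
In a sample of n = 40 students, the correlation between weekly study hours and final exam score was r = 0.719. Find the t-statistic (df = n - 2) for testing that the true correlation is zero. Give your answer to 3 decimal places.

1 − r² = 1 − 0.516961 = 0.483039;  √(1−r²) = 0.695010
√(n−2) = √38 = 6.164414
t = r·√(n−2)/√(1−r²) = 0.719 · 6.164414 / 0.695010 = 6.377

6.377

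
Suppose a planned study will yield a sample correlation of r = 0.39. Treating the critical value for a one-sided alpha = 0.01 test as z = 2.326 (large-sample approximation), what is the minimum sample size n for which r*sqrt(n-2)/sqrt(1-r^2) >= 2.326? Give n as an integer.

33

r√(n−2)/√(1−r²) ≥ 2.326  ⇔  n−2 ≥ (2.326)²·(1−r²)/r²
(1−r²)/r² = (1−0.1521)/0.1521 = 5.5746
n ≥ 2 + 5.410276·5.5746 = 2 + 30.1601 = 32.1601
⌈32.1601⌉ = 33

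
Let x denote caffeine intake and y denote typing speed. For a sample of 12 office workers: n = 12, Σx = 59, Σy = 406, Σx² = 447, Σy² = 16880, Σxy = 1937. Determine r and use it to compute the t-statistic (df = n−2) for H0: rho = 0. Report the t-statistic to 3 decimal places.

-0.267

S_xy = nΣxy − ΣxΣy = 12·1937 − 59·406 = 23244 − 23954 = -710
S_xx = nΣx² − (Σx)² = 12·447 − 59² = 5364 − 3481 = 1883
S_yy = nΣy² − (Σy)² = 12·16880 − 406² = 202560 − 164836 = 37724
r = S_xy / √(S_xx·S_yy) = -710 / √(1883·37724) = -710 / √71034292 = -710 / 8428.1844 = -0.0842
t = r·√(n−2)/√(1−r²) = -0.0842·√10 / √(1−0.007090) = -0.266264 / 0.996449 = -0.267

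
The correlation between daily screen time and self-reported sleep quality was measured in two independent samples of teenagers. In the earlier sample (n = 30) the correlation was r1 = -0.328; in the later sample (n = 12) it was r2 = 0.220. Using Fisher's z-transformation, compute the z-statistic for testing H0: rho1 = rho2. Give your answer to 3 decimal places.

-1.466

Fisher z-transforms: z1 = atanh(-0.328) = -0.340585, z2 = atanh(0.220) = 0.223656; difference d = -0.564241
Var(d) = 1/27 + 1/9 = 0.0370370 + 0.1111111 = 0.1481481
z = d/√Var(d) = -0.564241 / √0.1481481 = -0.564241 / 0.384900 = -1.466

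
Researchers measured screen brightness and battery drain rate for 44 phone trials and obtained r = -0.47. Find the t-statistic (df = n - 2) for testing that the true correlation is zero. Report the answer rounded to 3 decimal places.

1 − r² = 1 − 0.2209 = 0.7791;  √(1−r²) = 0.882666
√(n−2) = √42 = 6.480741
t = r·√(n−2)/√(1−r²) = -0.47 · 6.480741 / 0.882666 = -3.451

-3.451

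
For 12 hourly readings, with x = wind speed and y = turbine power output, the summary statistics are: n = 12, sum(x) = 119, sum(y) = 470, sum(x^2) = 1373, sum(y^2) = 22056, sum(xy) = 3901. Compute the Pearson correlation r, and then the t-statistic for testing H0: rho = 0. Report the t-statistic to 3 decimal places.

-6.760

S_xy = nΣxy − ΣxΣy = 12·3901 − 119·470 = 46812 − 55930 = -9118
S_xx = nΣx² − (Σx)² = 12·1373 − 119² = 16476 − 14161 = 2315
S_yy = nΣy² − (Σy)² = 12·22056 − 470² = 264672 − 220900 = 43772
r = S_xy / √(S_xx·S_yy) = -9118 / √(2315·43772) = -9118 / √101332180 = -9118 / 10066.3886 = -0.9058
t = r·√(n−2)/√(1−r²) = -0.9058·√10 / √(1−0.820474) = -2.864391 / 0.423705 = -6.760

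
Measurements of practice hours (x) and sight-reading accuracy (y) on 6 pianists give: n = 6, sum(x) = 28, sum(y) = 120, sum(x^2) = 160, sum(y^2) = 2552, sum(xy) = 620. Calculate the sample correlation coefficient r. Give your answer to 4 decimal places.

0.8986

Numerator: nΣxy − (Σx)(Σy) = 6·620 − (28)(120) = 360
Denominator: √[(nΣx²−(Σx)²)(nΣy²−(Σy)²)]
  nΣx²−(Σx)² = 6·160 − 784 = 176;  nΣy²−(Σy)² = 6·2552 − 14400 = 912
  √(176·912) = √160512 = 400.6395
r = 360 / 400.6395 = 0.8986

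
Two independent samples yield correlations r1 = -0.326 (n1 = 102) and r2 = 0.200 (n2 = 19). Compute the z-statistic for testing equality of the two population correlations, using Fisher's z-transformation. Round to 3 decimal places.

Fisher z-transforms: z1 = atanh(-0.326) = -0.338346, z2 = atanh(0.200) = 0.202733; difference d = -0.541079
Var(d) = 1/99 + 1/16 = 0.0101010 + 0.0625000 = 0.0726010
z = d/√Var(d) = -0.541079 / √0.0726010 = -0.541079 / 0.269446 = -2.008

-2.008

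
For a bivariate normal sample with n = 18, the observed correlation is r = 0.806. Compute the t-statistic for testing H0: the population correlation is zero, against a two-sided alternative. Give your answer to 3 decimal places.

t = r·√(n−2) / √(1−r²) with r = 0.806, n = 18
  = 0.806·√16 / √(1 − 0.649636)
  = 0.806·4.000000 / 0.591916
  = 3.224000 / 0.591916 = 5.447

5.447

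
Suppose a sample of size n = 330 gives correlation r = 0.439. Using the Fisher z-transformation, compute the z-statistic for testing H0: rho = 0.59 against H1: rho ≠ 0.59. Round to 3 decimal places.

Fisher z: atanh(0.439) = 0.470991, atanh(0.59) = 0.677666
z = (z_r − z_0)·√(n−3) = (0.470991 − 0.677666)·√327 = -0.206675 · 18.083141 = -3.737

-3.737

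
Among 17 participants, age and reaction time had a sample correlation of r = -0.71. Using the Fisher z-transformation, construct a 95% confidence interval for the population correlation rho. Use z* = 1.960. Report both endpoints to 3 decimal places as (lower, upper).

(-0.888, -0.348)

Fisher z: z_r = atanh(r) = ½·ln((1+(-0.71))/(1−(-0.71))) = -0.887184
SE(z) = 1/√(n−3) = 1/√14 = 0.267261
95% ⇒ z* = 1.960; margin = 1.960·0.267261 = 0.523832
CI on z-scale: (-1.411016, -0.363352)
Back-transform: tanh(-1.411016) = -0.887710, tanh(-0.363352) = -0.348163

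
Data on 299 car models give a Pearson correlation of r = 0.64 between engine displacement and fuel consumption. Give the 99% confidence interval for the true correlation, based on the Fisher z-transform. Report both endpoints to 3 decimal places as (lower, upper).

z_r = atanh(0.64) = 0.758174;  SE = 1/√(n−3) = 1/√296 = 0.058124
z-limits: 0.758174 ± 2.576·0.058124 = 0.758174 ± 0.149727 = [0.608447, 0.907901]
ρ-limits: (tanh 0.608447, tanh 0.907901) = (0.543, 0.720)

(0.543, 0.720)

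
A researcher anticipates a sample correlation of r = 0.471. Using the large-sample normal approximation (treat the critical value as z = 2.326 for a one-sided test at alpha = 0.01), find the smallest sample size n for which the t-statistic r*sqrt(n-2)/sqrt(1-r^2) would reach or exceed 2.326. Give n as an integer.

21

r√(n−2)/√(1−r²) ≥ 2.326  ⇔  n−2 ≥ (2.326)²·(1−r²)/r²
(1−r²)/r² = (1−0.221841)/0.221841 = 3.5077
n ≥ 2 + 5.410276·3.5077 = 2 + 18.9776 = 20.9776
⌈20.9776⌉ = 21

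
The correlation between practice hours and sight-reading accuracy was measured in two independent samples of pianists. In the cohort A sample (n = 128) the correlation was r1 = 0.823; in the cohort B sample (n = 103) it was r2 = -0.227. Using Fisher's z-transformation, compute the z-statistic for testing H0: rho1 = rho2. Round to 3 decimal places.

10.413

Fisher z-transforms: z1 = atanh(0.823) = 1.166045, z2 = atanh(-0.227) = -0.231024; difference d = 1.397069
Var(d) = 1/125 + 1/100 = 0.0080000 + 0.0100000 = 0.0180000
z = d/√Var(d) = 1.397069 / √0.0180000 = 1.397069 / 0.134164 = 10.413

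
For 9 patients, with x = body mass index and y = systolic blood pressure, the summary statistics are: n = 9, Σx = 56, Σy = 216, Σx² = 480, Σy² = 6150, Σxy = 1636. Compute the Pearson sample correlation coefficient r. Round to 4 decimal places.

0.8191

Numerator: nΣxy − (Σx)(Σy) = 9·1636 − (56)(216) = 2628
Denominator: √[(nΣx²−(Σx)²)(nΣy²−(Σy)²)]
  nΣx²−(Σx)² = 9·480 − 3136 = 1184;  nΣy²−(Σy)² = 9·6150 − 46656 = 8694
  √(1184·8694) = √10293696 = 3208.3790
r = 2628 / 3208.3790 = 0.8191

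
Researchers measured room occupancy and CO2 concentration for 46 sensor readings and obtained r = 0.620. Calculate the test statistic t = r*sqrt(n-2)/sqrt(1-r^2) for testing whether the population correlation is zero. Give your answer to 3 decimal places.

t = r·√(n−2) / √(1−r²) with r = 0.620, n = 46
  = 0.620·√44 / √(1 − 0.384400)
  = 0.620·6.633250 / 0.784602
  = 4.112615 / 0.784602 = 5.242

5.242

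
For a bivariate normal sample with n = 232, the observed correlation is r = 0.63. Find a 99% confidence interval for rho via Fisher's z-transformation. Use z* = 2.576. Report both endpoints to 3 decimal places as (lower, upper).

(0.516, 0.722)

Fisher z: z_r = atanh(r) = ½·ln((1+0.63)/(1−0.63)) = 0.741416
SE(z) = 1/√(n−3) = 1/√229 = 0.066082
99% ⇒ z* = 2.576; margin = 2.576·0.066082 = 0.170227
CI on z-scale: (0.571189, 0.911643)
Back-transform: tanh(0.571189) = 0.516232, tanh(0.911643) = 0.721920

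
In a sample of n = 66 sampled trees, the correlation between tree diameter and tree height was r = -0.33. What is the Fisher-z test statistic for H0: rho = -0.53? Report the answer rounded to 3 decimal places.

Fisher z: atanh(-0.33) = -0.342828, atanh(-0.53) = -0.590145
z = (z_r − z_0)·√(n−3) = (-0.342828 − (-0.590145))·√63 = 0.247317 · 7.937254 = 1.963

1.963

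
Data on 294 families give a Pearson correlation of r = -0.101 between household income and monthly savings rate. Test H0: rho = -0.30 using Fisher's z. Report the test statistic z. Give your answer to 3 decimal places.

z_r = atanh(-0.101) = -0.101346,  z_0 = atanh(-0.30) = -0.309520
SE = 1/√(n−3) = 1/√291 = 0.058621
z = (z_r − z_0)/SE = (-0.101346 − (-0.309520)) / 0.058621 = 0.208174 / 0.058621 = 3.551

3.551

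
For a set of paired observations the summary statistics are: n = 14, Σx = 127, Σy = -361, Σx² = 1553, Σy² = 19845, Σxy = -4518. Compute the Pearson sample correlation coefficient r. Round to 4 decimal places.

-0.6049

S_xy = nΣxy − ΣxΣy = 14·(-4518) − 127·(-361) = -63252 − (-45847) = -17405
S_xx = nΣx² − (Σx)² = 14·1553 − 127² = 21742 − 16129 = 5613
S_yy = nΣy² − (Σy)² = 14·19845 − (-361)² = 277830 − 130321 = 147509
r = S_xy / √(S_xx·S_yy) = -17405 / √(5613·147509) = -17405 / √827968017 = -17405 / 28774.4334 = -0.6049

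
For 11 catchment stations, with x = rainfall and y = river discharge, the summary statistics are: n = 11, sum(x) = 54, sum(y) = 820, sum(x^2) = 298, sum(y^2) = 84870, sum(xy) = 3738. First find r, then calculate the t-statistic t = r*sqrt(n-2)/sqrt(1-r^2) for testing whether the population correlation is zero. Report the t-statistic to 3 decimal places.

Numerator: nΣxy − (Σx)(Σy) = 11·3738 − (54)(820) = -3162
Denominator: √[(nΣx²−(Σx)²)(nΣy²−(Σy)²)]
  nΣx²−(Σx)² = 11·298 − 2916 = 362;  nΣy²−(Σy)² = 11·84870 − 672400 = 261170
  √(362·261170) = √94543540 = 9723.3502
r = -3162 / 9723.3502 = -0.3252
t = r·√(n−2)/√(1−r²) = -0.3252·√9 / √(1−0.105755) = -0.975600 / 0.945645 = -1.032

-1.032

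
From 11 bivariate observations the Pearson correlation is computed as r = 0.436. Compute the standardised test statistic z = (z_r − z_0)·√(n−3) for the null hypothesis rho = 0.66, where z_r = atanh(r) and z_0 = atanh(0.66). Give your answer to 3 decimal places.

Fisher z: atanh(0.436) = 0.467281, atanh(0.66) = 0.792814
z = (z_r − z_0)·√(n−3) = (0.467281 − 0.792814)·√8 = -0.325533 · 2.828427 = -0.921

-0.921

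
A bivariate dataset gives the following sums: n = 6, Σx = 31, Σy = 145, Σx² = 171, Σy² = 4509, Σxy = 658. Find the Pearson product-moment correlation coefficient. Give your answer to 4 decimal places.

-0.8738

S_xy = nΣxy − ΣxΣy = 6·658 − 31·145 = 3948 − 4495 = -547
S_xx = nΣx² − (Σx)² = 6·171 − 31² = 1026 − 961 = 65
S_yy = nΣy² − (Σy)² = 6·4509 − 145² = 27054 − 21025 = 6029
r = S_xy / √(S_xx·S_yy) = -547 / √(65·6029) = -547 / √391885 = -547 / 626.0072 = -0.8738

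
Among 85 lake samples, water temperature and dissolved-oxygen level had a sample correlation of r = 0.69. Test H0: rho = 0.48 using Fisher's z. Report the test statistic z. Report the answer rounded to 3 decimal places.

2.943

Fisher z: atanh(0.69) = 0.847956, atanh(0.48) = 0.522984
z = (z_r − z_0)·√(n−3) = (0.847956 − 0.522984)·√82 = 0.324972 · 9.055385 = 2.943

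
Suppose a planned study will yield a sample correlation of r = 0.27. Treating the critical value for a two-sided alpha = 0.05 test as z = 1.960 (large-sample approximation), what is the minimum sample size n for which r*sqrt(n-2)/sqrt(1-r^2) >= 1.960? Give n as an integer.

Need r·√(n−2)/√(1−r²) ≥ 1.960
√(n−2) ≥ 1.960·√(1−0.0729) / 0.27 = 1.960·0.962860 / 0.27 = 6.9897
n−2 ≥ 48.8559  ⇒  n ≥ 50.8559
Smallest integer n = 51

51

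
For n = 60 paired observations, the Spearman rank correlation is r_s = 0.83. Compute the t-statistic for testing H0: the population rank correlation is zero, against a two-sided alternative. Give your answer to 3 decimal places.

11.333

1 − r_s² = 1 − 0.6889 = 0.3111;  √(1−r_s²) = 0.557763
√(n−2) = √58 = 7.615773
t = r_s·√(n−2)/√(1−r_s²) = 0.83 · 7.615773 / 0.557763 = 11.333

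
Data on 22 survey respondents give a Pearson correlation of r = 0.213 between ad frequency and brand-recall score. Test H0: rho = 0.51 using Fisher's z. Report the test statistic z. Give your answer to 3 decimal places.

Fisher z: atanh(0.213) = 0.216312, atanh(0.51) = 0.562730
z = (z_r − z_0)·√(n−3) = (0.216312 − 0.562730)·√19 = -0.346418 · 4.358899 = -1.510

-1.510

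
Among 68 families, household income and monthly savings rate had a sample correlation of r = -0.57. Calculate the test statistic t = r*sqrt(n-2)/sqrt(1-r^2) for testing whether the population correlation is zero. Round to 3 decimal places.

1 − r² = 1 − 0.3249 = 0.6751;  √(1−r²) = 0.821645
√(n−2) = √66 = 8.124038
t = r·√(n−2)/√(1−r²) = -0.57 · 8.124038 / 0.821645 = -5.636

-5.636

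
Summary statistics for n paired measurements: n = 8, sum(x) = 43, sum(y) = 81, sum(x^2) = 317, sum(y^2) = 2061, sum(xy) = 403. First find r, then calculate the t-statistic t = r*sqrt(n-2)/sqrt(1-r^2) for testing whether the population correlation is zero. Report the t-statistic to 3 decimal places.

S_xy = nΣxy − ΣxΣy = 8·403 − 43·81 = 3224 − 3483 = -259
S_xx = nΣx² − (Σx)² = 8·317 − 43² = 2536 − 1849 = 687
S_yy = nΣy² − (Σy)² = 8·2061 − 81² = 16488 − 6561 = 9927
r = S_xy / √(S_xx·S_yy) = -259 / √(687·9927) = -259 / √6819849 = -259 / 2611.4841 = -0.0992
t = r·√(n−2)/√(1−r²) = -0.0992·√6 / √(1−0.009841) = -0.242989 / 0.995067 = -0.244

-0.244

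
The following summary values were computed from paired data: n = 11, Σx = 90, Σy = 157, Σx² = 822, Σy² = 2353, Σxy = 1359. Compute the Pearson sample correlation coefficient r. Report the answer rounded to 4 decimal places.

Numerator: nΣxy − (Σx)(Σy) = 11·1359 − (90)(157) = 819
Denominator: √[(nΣx²−(Σx)²)(nΣy²−(Σy)²)]
  nΣx²−(Σx)² = 11·822 − 8100 = 942;  nΣy²−(Σy)² = 11·2353 − 24649 = 1234
  √(942·1234) = √1162428 = 1078.1595
r = 819 / 1078.1595 = 0.7596

0.7596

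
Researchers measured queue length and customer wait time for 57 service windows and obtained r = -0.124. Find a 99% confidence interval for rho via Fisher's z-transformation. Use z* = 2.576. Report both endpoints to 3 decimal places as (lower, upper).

z_r = atanh(-0.124) = -0.124641;  SE = 1/√(n−3) = 1/√54 = 0.136083
z-limits: -0.124641 ± 2.576·0.136083 = -0.124641 ± 0.350550 = [-0.475191, 0.225909]
ρ-limits: (tanh -0.475191, tanh 0.225909) = (-0.442, 0.222)

(-0.442, 0.222)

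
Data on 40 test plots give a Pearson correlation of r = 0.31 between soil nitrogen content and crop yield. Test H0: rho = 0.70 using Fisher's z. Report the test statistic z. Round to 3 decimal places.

-3.326

Fisher z: atanh(0.31) = 0.320545, atanh(0.70) = 0.867301
z = (z_r − z_0)·√(n−3) = (0.320545 − 0.867301)·√37 = -0.546756 · 6.082763 = -3.326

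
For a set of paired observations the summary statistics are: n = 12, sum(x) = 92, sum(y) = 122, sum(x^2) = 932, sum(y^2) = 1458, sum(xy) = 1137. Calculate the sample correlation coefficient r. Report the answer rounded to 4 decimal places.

0.9079

Numerator: nΣxy − (Σx)(Σy) = 12·1137 − (92)(122) = 2420
Denominator: √[(nΣx²−(Σx)²)(nΣy²−(Σy)²)]
  nΣx²−(Σx)² = 12·932 − 8464 = 2720;  nΣy²−(Σy)² = 12·1458 − 14884 = 2612
  √(2720·2612) = √7104640 = 2665.4531
r = 2420 / 2665.4531 = 0.9079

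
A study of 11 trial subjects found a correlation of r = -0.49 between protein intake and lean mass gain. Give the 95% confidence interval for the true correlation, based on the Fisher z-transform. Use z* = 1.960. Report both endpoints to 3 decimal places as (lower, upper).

Fisher z: z_r = atanh(r) = ½·ln((1+(-0.49))/(1−(-0.49))) = -0.536060
SE(z) = 1/√(n−3) = 1/√8 = 0.353553
95% ⇒ z* = 1.960; margin = 1.960·0.353553 = 0.692964
CI on z-scale: (-1.229024, 0.156904)
Back-transform: tanh(-1.229024) = -0.842296, tanh(0.156904) = 0.155629

(-0.842, 0.156)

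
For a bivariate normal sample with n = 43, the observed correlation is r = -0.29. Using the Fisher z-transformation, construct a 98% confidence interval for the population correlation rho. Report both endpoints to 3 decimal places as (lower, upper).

(-0.583, 0.069)

z_r = atanh(-0.29) = -0.298566;  SE = 1/√(n−3) = 1/√40 = 0.158114
z-limits: -0.298566 ± 2.326·0.158114 = -0.298566 ± 0.367773 = [-0.666339, 0.069207]
ρ-limits: (tanh -0.666339, tanh 0.069207) = (-0.583, 0.069)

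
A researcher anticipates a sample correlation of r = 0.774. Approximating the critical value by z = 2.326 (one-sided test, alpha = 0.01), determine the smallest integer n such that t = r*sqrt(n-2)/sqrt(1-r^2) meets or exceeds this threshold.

6

r√(n−2)/√(1−r²) ≥ 2.326  ⇔  n−2 ≥ (2.326)²·(1−r²)/r²
(1−r²)/r² = (1−0.599076)/0.599076 = 0.6692
n ≥ 2 + 5.410276·0.6692 = 2 + 3.6206 = 5.6206
⌈5.6206⌉ = 6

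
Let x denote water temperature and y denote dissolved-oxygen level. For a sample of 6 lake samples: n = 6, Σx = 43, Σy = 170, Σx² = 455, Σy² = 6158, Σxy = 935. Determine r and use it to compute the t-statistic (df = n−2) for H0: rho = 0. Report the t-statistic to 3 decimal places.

-1.659

Numerator: nΣxy − (Σx)(Σy) = 6·935 − (43)(170) = -1700
Denominator: √[(nΣx²−(Σx)²)(nΣy²−(Σy)²)]
  nΣx²−(Σx)² = 6·455 − 1849 = 881;  nΣy²−(Σy)² = 6·6158 − 28900 = 8048
  √(881·8048) = √7090288 = 2662.7595
r = -1700 / 2662.7595 = -0.6384
t = r·√(n−2)/√(1−r²) = -0.6384·√4 / √(1−0.407555) = -1.276800 / 0.769704 = -1.659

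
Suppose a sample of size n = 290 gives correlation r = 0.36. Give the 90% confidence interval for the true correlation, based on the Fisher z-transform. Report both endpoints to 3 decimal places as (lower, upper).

z_r = atanh(0.36) = 0.376886;  SE = 1/√(n−3) = 1/√287 = 0.059028
z-limits: 0.376886 ± 1.645·0.059028 = 0.376886 ± 0.097101 = [0.279785, 0.473987]
ρ-limits: (tanh 0.279785, tanh 0.473987) = (0.273, 0.441)

(0.273, 0.441)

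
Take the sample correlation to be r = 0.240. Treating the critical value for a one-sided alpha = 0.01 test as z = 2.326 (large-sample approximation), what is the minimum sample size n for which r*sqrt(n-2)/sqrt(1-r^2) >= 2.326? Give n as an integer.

91

Need r·√(n−2)/√(1−r²) ≥ 2.326
√(n−2) ≥ 2.326·√(1−0.057600) / 0.240 = 2.326·0.970773 / 0.240 = 9.4084
n−2 ≥ 88.5180  ⇒  n ≥ 90.5180
Smallest integer n = 91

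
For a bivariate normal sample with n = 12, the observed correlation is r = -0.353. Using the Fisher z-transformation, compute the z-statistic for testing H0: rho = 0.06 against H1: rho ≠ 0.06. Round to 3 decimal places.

-1.287

Fisher z: atanh(-0.353) = -0.368867, atanh(0.06) = 0.060072
z = (z_r − z_0)·√(n−3) = (-0.368867 − 0.060072)·√9 = -0.428939 · 3.000000 = -1.287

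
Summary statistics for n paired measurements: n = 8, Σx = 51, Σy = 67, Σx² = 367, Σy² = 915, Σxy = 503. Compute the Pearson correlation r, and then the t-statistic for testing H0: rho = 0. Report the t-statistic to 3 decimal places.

S_xy = nΣxy − ΣxΣy = 8·503 − 51·67 = 4024 − 3417 = 607
S_xx = nΣx² − (Σx)² = 8·367 − 51² = 2936 − 2601 = 335
S_yy = nΣy² − (Σy)² = 8·915 − 67² = 7320 − 4489 = 2831
r = S_xy / √(S_xx·S_yy) = 607 / √(335·2831) = 607 / √948385 = 607 / 973.8506 = 0.6233
t = r·√(n−2)/√(1−r²) = 0.6233·√6 / √(1−0.388503) = 1.526767 / 0.781983 = 1.952

1.952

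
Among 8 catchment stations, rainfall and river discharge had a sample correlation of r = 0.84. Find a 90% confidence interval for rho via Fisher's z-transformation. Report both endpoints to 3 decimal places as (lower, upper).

(0.451, 0.961)

Fisher z: z_r = atanh(r) = ½·ln((1+0.84)/(1−0.84)) = 1.221174
SE(z) = 1/√(n−3) = 1/√5 = 0.447214
90% ⇒ z* = 1.645; margin = 1.645·0.447214 = 0.735667
CI on z-scale: (0.485507, 1.956841)
Back-transform: tanh(0.485507) = 0.450643, tanh(1.956841) = 0.960848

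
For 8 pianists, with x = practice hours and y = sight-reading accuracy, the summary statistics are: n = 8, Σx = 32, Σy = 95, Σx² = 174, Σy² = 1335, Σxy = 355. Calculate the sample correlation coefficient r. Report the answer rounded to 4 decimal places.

S_xy = nΣxy − ΣxΣy = 8·355 − 32·95 = 2840 − 3040 = -200
S_xx = nΣx² − (Σx)² = 8·174 − 32² = 1392 − 1024 = 368
S_yy = nΣy² − (Σy)² = 8·1335 − 95² = 10680 − 9025 = 1655
r = S_xy / √(S_xx·S_yy) = -200 / √(368·1655) = -200 / √609040 = -200 / 780.4101 = -0.2563

-0.2563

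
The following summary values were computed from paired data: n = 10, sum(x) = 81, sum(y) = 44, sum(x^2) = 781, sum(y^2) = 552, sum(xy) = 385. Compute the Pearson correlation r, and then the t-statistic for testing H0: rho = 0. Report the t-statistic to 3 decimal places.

S_xy = nΣxy − ΣxΣy = 10·385 − 81·44 = 3850 − 3564 = 286
S_xx = nΣx² − (Σx)² = 10·781 − 81² = 7810 − 6561 = 1249
S_yy = nΣy² − (Σy)² = 10·552 − 44² = 5520 − 1936 = 3584
r = S_xy / √(S_xx·S_yy) = 286 / √(1249·3584) = 286 / √4476416 = 286 / 2115.7542 = 0.1352
t = r·√(n−2)/√(1−r²) = 0.1352·√8 / √(1−0.018279) = 0.382403 / 0.990818 = 0.386

0.386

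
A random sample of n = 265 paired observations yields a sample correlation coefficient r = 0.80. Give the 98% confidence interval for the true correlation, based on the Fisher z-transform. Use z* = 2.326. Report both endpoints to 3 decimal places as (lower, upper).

Fisher z: z_r = atanh(r) = ½·ln((1+0.80)/(1−0.80)) = 1.098612
SE(z) = 1/√(n−3) = 1/√262 = 0.061780
98% ⇒ z* = 2.326; margin = 2.326·0.061780 = 0.143700
CI on z-scale: (0.954912, 1.242312)
Back-transform: tanh(0.954912) = 0.741999, tanh(1.242312) = 0.846114

(0.742, 0.846)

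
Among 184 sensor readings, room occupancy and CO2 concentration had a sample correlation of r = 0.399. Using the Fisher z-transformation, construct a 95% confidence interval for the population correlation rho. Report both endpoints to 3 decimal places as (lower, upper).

Fisher z: z_r = atanh(r) = ½·ln((1+0.399)/(1−0.399)) = 0.422459
SE(z) = 1/√(n−3) = 1/√181 = 0.074329
95% ⇒ z* = 1.960; margin = 1.960·0.074329 = 0.145685
CI on z-scale: (0.276774, 0.568144)
Back-transform: tanh(0.276774) = 0.269917, tanh(0.568144) = 0.513995

(0.270, 0.514)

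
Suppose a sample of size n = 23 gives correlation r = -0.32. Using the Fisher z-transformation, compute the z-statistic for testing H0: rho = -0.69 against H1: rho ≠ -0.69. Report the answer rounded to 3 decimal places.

2.309

Fisher z: atanh(-0.32) = -0.331647, atanh(-0.69) = -0.847956
z = (z_r − z_0)·√(n−3) = (-0.331647 − (-0.847956))·√20 = 0.516309 · 4.472136 = 2.309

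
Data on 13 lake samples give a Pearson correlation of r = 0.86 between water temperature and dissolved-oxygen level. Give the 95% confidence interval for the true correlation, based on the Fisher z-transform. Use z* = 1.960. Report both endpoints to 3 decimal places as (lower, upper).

z_r = atanh(0.86) = 1.293345;  SE = 1/√(n−3) = 1/√10 = 0.316228
z-limits: 1.293345 ± 1.960·0.316228 = 1.293345 ± 0.619807 = [0.673538, 1.913152]
ρ-limits: (tanh 0.673538, tanh 1.913152) = (0.587, 0.957)

(0.587, 0.957)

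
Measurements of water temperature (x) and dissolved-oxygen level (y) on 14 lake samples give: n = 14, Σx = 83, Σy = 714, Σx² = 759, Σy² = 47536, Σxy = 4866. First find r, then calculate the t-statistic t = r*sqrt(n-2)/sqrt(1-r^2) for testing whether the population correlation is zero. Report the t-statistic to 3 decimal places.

S_xy = nΣxy − ΣxΣy = 14·4866 − 83·714 = 68124 − 59262 = 8862
S_xx = nΣx² − (Σx)² = 14·759 − 83² = 10626 − 6889 = 3737
S_yy = nΣy² − (Σy)² = 14·47536 − 714² = 665504 − 509796 = 155708
r = S_xy / √(S_xx·S_yy) = 8862 / √(3737·155708) = 8862 / √581880796 = 8862 / 24122.2055 = 0.3674
t = r·√(n−2)/√(1−r²) = 0.3674·√12 / √(1−0.134983) = 1.272711 / 0.930063 = 1.368

1.368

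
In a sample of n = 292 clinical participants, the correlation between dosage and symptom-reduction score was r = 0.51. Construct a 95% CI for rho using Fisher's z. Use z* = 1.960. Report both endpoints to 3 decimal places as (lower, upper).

(0.420, 0.590)

Fisher z: z_r = atanh(r) = ½·ln((1+0.51)/(1−0.51)) = 0.562730
SE(z) = 1/√(n−3) = 1/√289 = 0.058824
95% ⇒ z* = 1.960; margin = 1.960·0.058824 = 0.115295
CI on z-scale: (0.447435, 0.678025)
Back-transform: tanh(0.447435) = 0.419788, tanh(0.678025) = 0.590234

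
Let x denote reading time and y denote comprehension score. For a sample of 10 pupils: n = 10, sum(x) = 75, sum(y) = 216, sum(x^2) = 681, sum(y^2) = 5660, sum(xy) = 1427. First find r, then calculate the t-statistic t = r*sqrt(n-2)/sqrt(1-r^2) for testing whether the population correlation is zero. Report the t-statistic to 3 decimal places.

Numerator: nΣxy − (Σx)(Σy) = 10·1427 − (75)(216) = -1930
Denominator: √[(nΣx²−(Σx)²)(nΣy²−(Σy)²)]
  nΣx²−(Σx)² = 10·681 − 5625 = 1185;  nΣy²−(Σy)² = 10·5660 − 46656 = 9944
  √(1185·9944) = √11783640 = 3432.7307
r = -1930 / 3432.7307 = -0.5622
t = r·√(n−2)/√(1−r²) = -0.5622·√8 / √(1−0.316069) = -1.590142 / 0.827001 = -1.923

-1.923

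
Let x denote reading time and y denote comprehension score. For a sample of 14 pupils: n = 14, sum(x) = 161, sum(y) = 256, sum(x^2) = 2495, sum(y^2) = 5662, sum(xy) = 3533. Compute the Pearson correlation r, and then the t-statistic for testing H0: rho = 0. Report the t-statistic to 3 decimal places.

S_xy = nΣxy − ΣxΣy = 14·3533 − 161·256 = 49462 − 41216 = 8246
S_xx = nΣx² − (Σx)² = 14·2495 − 161² = 34930 − 25921 = 9009
S_yy = nΣy² − (Σy)² = 14·5662 − 256² = 79268 − 65536 = 13732
r = S_xy / √(S_xx·S_yy) = 8246 / √(9009·13732) = 8246 / √123711588 = 8246 / 11122.5711 = 0.7414
t = r·√(n−2)/√(1−r²) = 0.7414·√12 / √(1−0.549674) = 2.568285 / 0.671063 = 3.827

3.827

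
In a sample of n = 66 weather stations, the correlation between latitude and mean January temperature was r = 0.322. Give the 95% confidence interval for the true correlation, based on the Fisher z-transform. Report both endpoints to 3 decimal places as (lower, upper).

(0.087, 0.523)

z_r = atanh(0.322) = 0.333877;  SE = 1/√(n−3) = 1/√63 = 0.125988
z-limits: 0.333877 ± 1.960·0.125988 = 0.333877 ± 0.246936 = [0.086941, 0.580813]
ρ-limits: (tanh 0.086941, tanh 0.580813) = (0.087, 0.523)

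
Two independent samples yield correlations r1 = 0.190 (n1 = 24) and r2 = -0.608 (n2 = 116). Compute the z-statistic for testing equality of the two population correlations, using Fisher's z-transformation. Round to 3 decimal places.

3.779

z1 = atanh(0.190) = 0.192337,  z2 = atanh(-0.608) = -0.705742
SE = √(1/(n1−3) + 1/(n2−3)) = √(1/21 + 1/113) = √(0.0476190 + 0.0088496) = √0.0564686 = 0.237631
z = (z1 − z2)/SE = (0.192337 − (-0.705742)) / 0.237631 = 0.898079 / 0.237631 = 3.779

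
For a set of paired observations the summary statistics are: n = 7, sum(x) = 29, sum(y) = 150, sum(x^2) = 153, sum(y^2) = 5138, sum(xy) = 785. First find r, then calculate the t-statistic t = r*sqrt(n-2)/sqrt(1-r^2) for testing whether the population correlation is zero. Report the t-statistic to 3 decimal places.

1.916

S_xy = nΣxy − ΣxΣy = 7·785 − 29·150 = 5495 − 4350 = 1145
S_xx = nΣx² − (Σx)² = 7·153 − 29² = 1071 − 841 = 230
S_yy = nΣy² − (Σy)² = 7·5138 − 150² = 35966 − 22500 = 13466
r = S_xy / √(S_xx·S_yy) = 1145 / √(230·13466) = 1145 / √3097180 = 1145 / 1759.8807 = 0.6506
t = r·√(n−2)/√(1−r²) = 0.6506·√5 / √(1−0.423280) = 1.454786 / 0.759421 = 1.916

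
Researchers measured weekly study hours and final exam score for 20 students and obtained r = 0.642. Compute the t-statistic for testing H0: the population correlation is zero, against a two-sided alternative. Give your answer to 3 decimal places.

3.553

t = r·√(n−2) / √(1−r²) with r = 0.642, n = 20
  = 0.642·√18 / √(1 − 0.412164)
  = 0.642·4.242641 / 0.766705
  = 2.723776 / 0.766705 = 3.553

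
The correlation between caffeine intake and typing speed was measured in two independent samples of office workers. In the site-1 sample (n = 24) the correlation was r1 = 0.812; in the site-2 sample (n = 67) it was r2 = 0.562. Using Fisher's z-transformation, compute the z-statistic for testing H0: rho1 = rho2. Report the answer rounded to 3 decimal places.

Fisher z-transforms: z1 = atanh(0.812) = 1.132872, z2 = atanh(0.562) = 0.635752; difference d = 0.497120
Var(d) = 1/21 + 1/64 = 0.0476190 + 0.0156250 = 0.0632440
z = d/√Var(d) = 0.497120 / √0.0632440 = 0.497120 / 0.251484 = 1.977

1.977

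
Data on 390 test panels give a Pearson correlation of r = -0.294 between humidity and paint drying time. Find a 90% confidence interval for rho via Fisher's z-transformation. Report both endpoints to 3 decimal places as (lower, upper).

z_r = atanh(-0.294) = -0.302939;  SE = 1/√(n−3) = 1/√387 = 0.050833
z-limits: -0.302939 ± 1.645·0.050833 = -0.302939 ± 0.083620 = [-0.386559, -0.219319]
ρ-limits: (tanh -0.386559, tanh -0.219319) = (-0.368, -0.216)

(-0.368, -0.216)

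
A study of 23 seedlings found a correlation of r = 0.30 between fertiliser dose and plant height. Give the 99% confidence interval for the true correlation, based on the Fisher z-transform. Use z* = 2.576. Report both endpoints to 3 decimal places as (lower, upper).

z_r = atanh(0.30) = 0.309520;  SE = 1/√(n−3) = 1/√20 = 0.223607
z-limits: 0.309520 ± 2.576·0.223607 = 0.309520 ± 0.576012 = [-0.266492, 0.885532]
ρ-limits: (tanh -0.266492, tanh 0.885532) = (-0.260, 0.709)

(-0.260, 0.709)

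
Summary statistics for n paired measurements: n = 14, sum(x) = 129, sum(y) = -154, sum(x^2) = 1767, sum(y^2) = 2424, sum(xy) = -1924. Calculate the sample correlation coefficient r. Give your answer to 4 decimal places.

S_xy = nΣxy − ΣxΣy = 14·(-1924) − 129·(-154) = -26936 − (-19866) = -7070
S_xx = nΣx² − (Σx)² = 14·1767 − 129² = 24738 − 16641 = 8097
S_yy = nΣy² − (Σy)² = 14·2424 − (-154)² = 33936 − 23716 = 10220
r = S_xy / √(S_xx·S_yy) = -7070 / √(8097·10220) = -7070 / √82751340 = -7070 / 9096.7764 = -0.7772

-0.7772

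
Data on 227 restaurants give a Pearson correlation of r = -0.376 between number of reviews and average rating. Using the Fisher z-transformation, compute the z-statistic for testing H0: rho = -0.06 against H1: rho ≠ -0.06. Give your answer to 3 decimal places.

z_r = atanh(-0.376) = -0.395393,  z_0 = atanh(-0.06) = -0.060072
SE = 1/√(n−3) = 1/√224 = 0.066815
z = (z_r − z_0)/SE = (-0.395393 − (-0.060072)) / 0.066815 = -0.335321 / 0.066815 = -5.019

-5.019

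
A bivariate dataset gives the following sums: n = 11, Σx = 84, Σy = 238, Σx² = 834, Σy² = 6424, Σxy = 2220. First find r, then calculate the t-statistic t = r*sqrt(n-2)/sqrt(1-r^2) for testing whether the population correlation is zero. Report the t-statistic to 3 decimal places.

4.183

S_xy = nΣxy − ΣxΣy = 11·2220 − 84·238 = 24420 − 19992 = 4428
S_xx = nΣx² − (Σx)² = 11·834 − 84² = 9174 − 7056 = 2118
S_yy = nΣy² − (Σy)² = 11·6424 − 238² = 70664 − 56644 = 14020
r = S_xy / √(S_xx·S_yy) = 4428 / √(2118·14020) = 4428 / √29694360 = 4428 / 5449.2532 = 0.8126
t = r·√(n−2)/√(1−r²) = 0.8126·√9 / √(1−0.660319) = 2.437800 / 0.582822 = 4.183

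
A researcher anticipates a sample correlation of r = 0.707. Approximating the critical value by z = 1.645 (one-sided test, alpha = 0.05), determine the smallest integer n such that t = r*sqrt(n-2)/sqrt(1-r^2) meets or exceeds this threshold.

r√(n−2)/√(1−r²) ≥ 1.645  ⇔  n−2 ≥ (1.645)²·(1−r²)/r²
(1−r²)/r² = (1−0.499849)/0.499849 = 1.0006
n ≥ 2 + 2.706025·1.0006 = 2 + 2.7076 = 4.7076
⌈4.7076⌉ = 5

5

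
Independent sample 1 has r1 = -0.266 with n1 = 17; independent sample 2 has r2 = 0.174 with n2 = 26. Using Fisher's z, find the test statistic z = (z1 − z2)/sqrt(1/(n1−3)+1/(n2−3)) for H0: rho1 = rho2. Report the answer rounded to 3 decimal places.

-1.323

z1 = atanh(-0.266) = -0.272554,  z2 = atanh(0.174) = 0.175789
SE = √(1/(n1−3) + 1/(n2−3)) = √(1/14 + 1/23) = √(0.0714286 + 0.0434783) = √0.1149069 = 0.338979
z = (z1 − z2)/SE = (-0.272554 − 0.175789) / 0.338979 = -0.448343 / 0.338979 = -1.323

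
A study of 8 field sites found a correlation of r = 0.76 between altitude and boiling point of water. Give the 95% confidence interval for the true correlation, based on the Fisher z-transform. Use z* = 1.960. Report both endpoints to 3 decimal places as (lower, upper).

z_r = atanh(0.76) = 0.996215;  SE = 1/√(n−3) = 1/√5 = 0.447214
z-limits: 0.996215 ± 1.960·0.447214 = 0.996215 ± 0.876539 = [0.119676, 1.872754]
ρ-limits: (tanh 0.119676, tanh 1.872754) = (0.119, 0.954)

(0.119, 0.954)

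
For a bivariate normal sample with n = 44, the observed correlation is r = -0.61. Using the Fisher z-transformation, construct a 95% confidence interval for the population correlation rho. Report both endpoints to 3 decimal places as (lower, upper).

(-0.768, -0.382)

z_r = atanh(-0.61) = -0.708921;  SE = 1/√(n−3) = 1/√41 = 0.156174
z-limits: -0.708921 ± 1.960·0.156174 = -0.708921 ± 0.306101 = [-1.015022, -0.402820]
ρ-limits: (tanh -1.015022, tanh -0.402820) = (-0.768, -0.382)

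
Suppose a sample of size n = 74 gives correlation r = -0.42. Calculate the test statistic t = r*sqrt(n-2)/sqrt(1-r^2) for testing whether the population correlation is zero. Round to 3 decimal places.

t = r·√(n−2) / √(1−r²) with r = -0.42, n = 74
  = -0.42·√72 / √(1 − 0.1764)
  = -0.42·8.485281 / 0.907524
  = -3.563818 / 0.907524 = -3.927

-3.927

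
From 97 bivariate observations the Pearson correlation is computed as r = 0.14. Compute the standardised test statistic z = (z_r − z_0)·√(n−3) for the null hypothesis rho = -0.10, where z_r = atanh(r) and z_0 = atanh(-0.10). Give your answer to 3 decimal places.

2.339

z_r = atanh(0.14) = 0.140926,  z_0 = atanh(-0.10) = -0.100335
SE = 1/√(n−3) = 1/√94 = 0.103142
z = (z_r − z_0)/SE = (0.140926 − (-0.100335)) / 0.103142 = 0.241261 / 0.103142 = 2.339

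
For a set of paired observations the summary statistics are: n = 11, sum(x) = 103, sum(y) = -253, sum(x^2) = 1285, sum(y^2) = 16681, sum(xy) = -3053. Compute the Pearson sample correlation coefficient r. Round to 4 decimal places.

Numerator: nΣxy − (Σx)(Σy) = 11·(-3053) − (103)(-253) = -7524
Denominator: √[(nΣx²−(Σx)²)(nΣy²−(Σy)²)]
  nΣx²−(Σx)² = 11·1285 − 10609 = 3526;  nΣy²−(Σy)² = 11·16681 − 64009 = 119482
  √(3526·119482) = √421293532 = 20525.4362
r = -7524 / 20525.4362 = -0.3666

-0.3666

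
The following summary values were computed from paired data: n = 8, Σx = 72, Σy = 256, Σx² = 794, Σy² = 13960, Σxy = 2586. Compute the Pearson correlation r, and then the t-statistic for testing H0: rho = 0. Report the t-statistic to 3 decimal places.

0.791

Numerator: nΣxy − (Σx)(Σy) = 8·2586 − (72)(256) = 2256
Denominator: √[(nΣx²−(Σx)²)(nΣy²−(Σy)²)]
  nΣx²−(Σx)² = 8·794 − 5184 = 1168;  nΣy²−(Σy)² = 8·13960 − 65536 = 46144
  √(1168·46144) = √53896192 = 7341.4026
r = 2256 / 7341.4026 = 0.3073
t = r·√(n−2)/√(1−r²) = 0.3073·√6 / √(1−0.094433) = 0.752728 / 0.951613 = 0.791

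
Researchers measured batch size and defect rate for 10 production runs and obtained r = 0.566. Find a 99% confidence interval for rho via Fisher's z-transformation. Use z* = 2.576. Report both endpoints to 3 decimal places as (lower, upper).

(-0.320, 0.924)

z_r = atanh(0.566) = 0.641618;  SE = 1/√(n−3) = 1/√7 = 0.377964
z-limits: 0.641618 ± 2.576·0.377964 = 0.641618 ± 0.973635 = [-0.332017, 1.615253]
ρ-limits: (tanh -0.332017, tanh 1.615253) = (-0.320, 0.924)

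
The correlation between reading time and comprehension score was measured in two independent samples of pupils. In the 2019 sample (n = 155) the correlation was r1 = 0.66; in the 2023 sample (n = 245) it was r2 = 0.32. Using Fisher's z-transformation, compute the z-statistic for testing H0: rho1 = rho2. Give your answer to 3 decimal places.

4.456

Fisher z-transforms: z1 = atanh(0.66) = 0.792814, z2 = atanh(0.32) = 0.331647; difference d = 0.461167
Var(d) = 1/152 + 1/242 = 0.0065789 + 0.0041322 = 0.0107111
z = d/√Var(d) = 0.461167 / √0.0107111 = 0.461167 / 0.103494 = 4.456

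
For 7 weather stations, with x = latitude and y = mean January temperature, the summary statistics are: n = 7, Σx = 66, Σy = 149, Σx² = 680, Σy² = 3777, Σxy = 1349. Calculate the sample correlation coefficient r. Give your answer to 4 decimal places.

S_xy = nΣxy − ΣxΣy = 7·1349 − 66·149 = 9443 − 9834 = -391
S_xx = nΣx² − (Σx)² = 7·680 − 66² = 4760 − 4356 = 404
S_yy = nΣy² − (Σy)² = 7·3777 − 149² = 26439 − 22201 = 4238
r = S_xy / √(S_xx·S_yy) = -391 / √(404·4238) = -391 / √1712152 = -391 / 1308.4923 = -0.2988

-0.2988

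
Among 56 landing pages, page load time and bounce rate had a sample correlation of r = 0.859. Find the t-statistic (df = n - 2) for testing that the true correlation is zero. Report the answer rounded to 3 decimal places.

t = r·√(n−2) / √(1−r²) with r = 0.859, n = 56
  = 0.859·√54 / √(1 − 0.737881)
  = 0.859·7.348469 / 0.511976
  = 6.312335 / 0.511976 = 12.329

12.329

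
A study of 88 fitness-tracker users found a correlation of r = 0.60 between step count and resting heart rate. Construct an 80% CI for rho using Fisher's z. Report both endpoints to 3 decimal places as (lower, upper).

(0.504, 0.682)

Fisher z: z_r = atanh(r) = ½·ln((1+0.60)/(1−0.60)) = 0.693147
SE(z) = 1/√(n−3) = 1/√85 = 0.108465
80% ⇒ z* = 1.282; margin = 1.282·0.108465 = 0.139052
CI on z-scale: (0.554095, 0.832199)
Back-transform: tanh(0.554095) = 0.503583, tanh(0.832199) = 0.681655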